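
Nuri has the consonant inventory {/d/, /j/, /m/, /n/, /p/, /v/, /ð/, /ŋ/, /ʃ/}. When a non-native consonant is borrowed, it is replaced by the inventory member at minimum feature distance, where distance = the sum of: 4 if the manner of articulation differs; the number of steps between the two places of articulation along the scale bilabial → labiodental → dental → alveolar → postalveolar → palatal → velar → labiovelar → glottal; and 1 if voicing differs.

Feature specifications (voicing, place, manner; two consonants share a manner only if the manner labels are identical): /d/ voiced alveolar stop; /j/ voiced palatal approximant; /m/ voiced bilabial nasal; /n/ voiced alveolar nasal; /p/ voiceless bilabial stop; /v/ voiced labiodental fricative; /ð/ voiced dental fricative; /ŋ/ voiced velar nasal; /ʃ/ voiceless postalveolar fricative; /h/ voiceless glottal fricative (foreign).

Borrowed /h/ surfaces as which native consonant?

/ʃ/ is closest: same manner (fricative), place distance 4 (glottal→postalveolar), same voicing; total 4. Next closest is /ð/ at distance 7.

ʃ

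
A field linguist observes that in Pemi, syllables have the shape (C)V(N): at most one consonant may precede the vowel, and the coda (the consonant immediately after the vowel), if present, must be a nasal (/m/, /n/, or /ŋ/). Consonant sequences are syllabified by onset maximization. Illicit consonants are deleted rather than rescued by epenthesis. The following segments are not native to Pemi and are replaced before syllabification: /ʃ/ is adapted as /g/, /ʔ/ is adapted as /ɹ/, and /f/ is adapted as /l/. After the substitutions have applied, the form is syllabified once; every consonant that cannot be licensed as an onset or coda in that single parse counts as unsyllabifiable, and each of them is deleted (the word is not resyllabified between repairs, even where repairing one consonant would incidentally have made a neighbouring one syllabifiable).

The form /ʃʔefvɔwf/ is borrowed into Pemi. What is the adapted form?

Substitution: /ʃ/ → /g/, /ʔ/ → /ɹ/, /f/ → /l/, giving /gɹelvɔwl/.
Under (C)V(N), the unsyllabifiable consonants are /g/, /l/, /w/, /l/ (only a nasal (/m/, /n/, or /ŋ/) is licensed in coda position; onsets are limited to one consonant).
Deleting the stranded consonants removes /g/, /l/, /w/, /l/.

ɹevɔ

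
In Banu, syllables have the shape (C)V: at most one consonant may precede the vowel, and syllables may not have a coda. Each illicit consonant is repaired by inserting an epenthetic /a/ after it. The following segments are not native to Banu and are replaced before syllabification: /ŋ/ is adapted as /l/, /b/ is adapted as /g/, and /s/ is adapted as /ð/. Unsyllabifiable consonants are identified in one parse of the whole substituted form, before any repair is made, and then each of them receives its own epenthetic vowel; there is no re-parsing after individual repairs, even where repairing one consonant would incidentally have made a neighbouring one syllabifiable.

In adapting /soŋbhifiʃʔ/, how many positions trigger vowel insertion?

4

After substitution the input is /ðolghifiʃʔ/.
The unsyllabifiable consonants are /l/, /g/, /ʃ/, /ʔ/; each receives one epenthetic vowel.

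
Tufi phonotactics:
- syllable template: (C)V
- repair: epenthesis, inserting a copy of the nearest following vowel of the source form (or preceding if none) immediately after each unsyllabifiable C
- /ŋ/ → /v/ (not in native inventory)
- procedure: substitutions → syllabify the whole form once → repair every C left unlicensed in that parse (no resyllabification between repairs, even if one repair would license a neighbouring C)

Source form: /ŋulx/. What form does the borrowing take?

Substitution: /ŋ/ → /v/, giving /vulx/.
Under (C)V, the unsyllabifiable consonants are /l/, /x/ (no codas are permitted; onsets are limited to one consonant).
Inserting the epenthetic vowel yields /l/ → /lu/, /x/ → /xu/.

vuluxu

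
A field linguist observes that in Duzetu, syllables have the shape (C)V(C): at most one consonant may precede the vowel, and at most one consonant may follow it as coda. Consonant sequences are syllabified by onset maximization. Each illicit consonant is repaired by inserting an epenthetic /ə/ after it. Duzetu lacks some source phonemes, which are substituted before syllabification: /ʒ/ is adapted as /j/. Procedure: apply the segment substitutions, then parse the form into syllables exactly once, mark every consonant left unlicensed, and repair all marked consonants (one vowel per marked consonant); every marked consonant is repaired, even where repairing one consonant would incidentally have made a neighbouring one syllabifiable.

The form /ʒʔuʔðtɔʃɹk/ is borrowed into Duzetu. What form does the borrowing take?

jəʔuʔðətɔʃɹəkə

Substitution: /ʒ/ → /j/, giving /jʔuʔðtɔʃɹk/.
Syllabifying with onset maximization leaves /j/, /ð/, /ɹ/, /k/ stranded (at most one coda consonant is licensed; onsets are limited to one consonant).
Inserting the epenthetic vowel yields /j/ → /jə/, /ð/ → /ðə/, /ɹ/ → /ɹə/, /k/ → /kə/.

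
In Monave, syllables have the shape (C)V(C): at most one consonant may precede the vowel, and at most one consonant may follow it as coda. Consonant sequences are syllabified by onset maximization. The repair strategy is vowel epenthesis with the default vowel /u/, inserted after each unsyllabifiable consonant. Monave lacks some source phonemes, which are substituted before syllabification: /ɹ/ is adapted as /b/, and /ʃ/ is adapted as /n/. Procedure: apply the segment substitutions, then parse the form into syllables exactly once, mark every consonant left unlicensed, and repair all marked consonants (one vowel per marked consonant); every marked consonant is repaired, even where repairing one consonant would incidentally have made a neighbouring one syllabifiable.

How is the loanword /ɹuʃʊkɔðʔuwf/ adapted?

Substitution: /ɹ/ → /b/, /ʃ/ → /n/, giving /bunʊkɔðʔuwf/.
Under (C)V(C), the unsyllabifiable consonants are /f/ (at most one coda consonant is licensed; onsets are limited to one consonant).
Epenthesis after each stranded consonant: /f/ → /fu/.

bunʊkɔðʔuwfu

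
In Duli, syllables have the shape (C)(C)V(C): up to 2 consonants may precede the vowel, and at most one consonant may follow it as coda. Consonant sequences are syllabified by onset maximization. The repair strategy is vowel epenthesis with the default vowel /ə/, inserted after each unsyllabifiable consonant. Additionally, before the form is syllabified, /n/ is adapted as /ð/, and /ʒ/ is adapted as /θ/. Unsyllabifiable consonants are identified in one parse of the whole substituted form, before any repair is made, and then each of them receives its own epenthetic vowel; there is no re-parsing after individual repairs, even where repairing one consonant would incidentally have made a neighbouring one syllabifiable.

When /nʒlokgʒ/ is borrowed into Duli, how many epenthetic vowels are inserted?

3

After substitution the input is /ðθlokgθ/.
The unsyllabifiable consonants are /ð/, /g/, /θ/; each receives one epenthetic vowel.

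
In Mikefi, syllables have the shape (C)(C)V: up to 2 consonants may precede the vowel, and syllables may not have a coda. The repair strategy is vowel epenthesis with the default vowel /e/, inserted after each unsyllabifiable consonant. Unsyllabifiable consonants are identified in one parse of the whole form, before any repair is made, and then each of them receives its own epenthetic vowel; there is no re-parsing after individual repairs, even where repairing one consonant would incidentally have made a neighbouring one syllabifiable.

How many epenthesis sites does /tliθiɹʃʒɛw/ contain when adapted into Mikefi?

The unsyllabifiable consonants are /ɹ/, /w/; each receives one epenthetic vowel.

2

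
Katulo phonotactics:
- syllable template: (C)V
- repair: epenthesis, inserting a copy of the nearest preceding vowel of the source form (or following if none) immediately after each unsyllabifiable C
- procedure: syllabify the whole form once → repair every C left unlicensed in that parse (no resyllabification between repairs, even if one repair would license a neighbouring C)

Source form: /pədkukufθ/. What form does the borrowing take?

Syllabifying with onset maximization leaves /d/, /f/, /θ/ stranded (no codas are permitted; onsets are limited to one consonant).
Inserting the epenthetic vowel yields /d/ → /də/, /f/ → /fu/, /θ/ → /θu/.

pədəkukufuθu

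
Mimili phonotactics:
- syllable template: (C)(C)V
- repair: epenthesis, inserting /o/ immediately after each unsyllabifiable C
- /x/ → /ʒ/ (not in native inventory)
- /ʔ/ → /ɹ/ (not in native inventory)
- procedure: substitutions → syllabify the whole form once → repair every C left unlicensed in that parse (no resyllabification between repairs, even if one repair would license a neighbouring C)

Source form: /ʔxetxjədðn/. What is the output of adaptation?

ɹʒetoʒjədoðono

Substitution: /ʔ/ → /ɹ/, /x/ → /ʒ/, giving /ɹʒetʒjədðn/.
Syllabifying with onset maximization leaves /t/, /d/, /ð/, /n/ stranded (no codas are permitted; onsets may contain at most 2 consonants).
Epenthesis after each stranded consonant: /t/ → /to/, /d/ → /do/, /ð/ → /ðo/, /n/ → /no/.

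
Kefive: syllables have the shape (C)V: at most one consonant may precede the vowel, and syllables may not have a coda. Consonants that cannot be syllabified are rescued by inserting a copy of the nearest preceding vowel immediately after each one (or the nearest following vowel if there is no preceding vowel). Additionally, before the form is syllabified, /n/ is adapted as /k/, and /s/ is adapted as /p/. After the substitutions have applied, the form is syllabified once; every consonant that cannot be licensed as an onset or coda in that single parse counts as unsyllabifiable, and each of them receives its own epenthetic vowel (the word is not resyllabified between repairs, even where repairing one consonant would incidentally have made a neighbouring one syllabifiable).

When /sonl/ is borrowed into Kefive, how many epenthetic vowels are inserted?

After substitution the input is /pokl/.
The unsyllabifiable consonants are /k/, /l/; each receives one epenthetic vowel.

2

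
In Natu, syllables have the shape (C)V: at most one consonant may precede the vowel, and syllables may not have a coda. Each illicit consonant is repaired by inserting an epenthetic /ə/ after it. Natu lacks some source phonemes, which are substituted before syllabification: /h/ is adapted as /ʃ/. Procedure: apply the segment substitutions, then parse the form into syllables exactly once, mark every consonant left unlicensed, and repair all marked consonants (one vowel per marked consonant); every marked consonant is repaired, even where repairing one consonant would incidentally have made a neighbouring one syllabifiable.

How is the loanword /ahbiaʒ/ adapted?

aʃəbiaʒə

Substitution: /h/ → /ʃ/, giving /aʃbiaʒ/.
The consonants /ʃ/, /ʒ/ cannot be parsed into a legal (C)V syllable (no codas are permitted; onsets are limited to one consonant).
Epenthesis after each stranded consonant: /ʃ/ → /ʃə/, /ʒ/ → /ʒə/.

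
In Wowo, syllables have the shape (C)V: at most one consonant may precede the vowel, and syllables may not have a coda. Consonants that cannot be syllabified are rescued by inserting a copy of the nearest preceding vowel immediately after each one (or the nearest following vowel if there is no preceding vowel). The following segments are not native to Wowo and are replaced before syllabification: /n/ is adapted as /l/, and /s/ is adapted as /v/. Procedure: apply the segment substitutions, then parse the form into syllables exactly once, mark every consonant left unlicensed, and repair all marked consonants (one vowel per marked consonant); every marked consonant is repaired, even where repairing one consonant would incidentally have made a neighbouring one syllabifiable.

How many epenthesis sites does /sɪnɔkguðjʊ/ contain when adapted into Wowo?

After substitution the input is /vɪlɔkguðjʊ/.
The unsyllabifiable consonants are /k/, /ð/; each receives one epenthetic vowel.

2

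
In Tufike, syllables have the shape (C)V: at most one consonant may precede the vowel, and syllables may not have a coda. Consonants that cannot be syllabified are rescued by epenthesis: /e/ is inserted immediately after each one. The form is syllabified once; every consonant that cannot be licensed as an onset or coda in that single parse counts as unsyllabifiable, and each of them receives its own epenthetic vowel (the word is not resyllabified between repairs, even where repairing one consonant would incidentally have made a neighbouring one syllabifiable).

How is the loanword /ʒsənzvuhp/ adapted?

ʒesənezevuhepe

Under (C)V, the unsyllabifiable consonants are /ʒ/, /n/, /z/, /h/, /p/ (no codas are permitted; onsets are limited to one consonant).
Inserting the epenthetic vowel yields /ʒ/ → /ʒe/, /n/ → /ne/, /z/ → /ze/, /h/ → /he/, /p/ → /pe/.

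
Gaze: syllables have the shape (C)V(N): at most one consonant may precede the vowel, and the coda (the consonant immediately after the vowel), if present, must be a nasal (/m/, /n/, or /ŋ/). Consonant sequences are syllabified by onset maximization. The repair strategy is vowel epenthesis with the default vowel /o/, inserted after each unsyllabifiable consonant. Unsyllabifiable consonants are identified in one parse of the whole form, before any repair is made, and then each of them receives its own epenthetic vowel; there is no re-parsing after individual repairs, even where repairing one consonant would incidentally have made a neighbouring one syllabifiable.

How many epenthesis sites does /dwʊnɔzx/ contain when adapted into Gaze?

3

The unsyllabifiable consonants are /d/, /z/, /x/; each receives one epenthetic vowel.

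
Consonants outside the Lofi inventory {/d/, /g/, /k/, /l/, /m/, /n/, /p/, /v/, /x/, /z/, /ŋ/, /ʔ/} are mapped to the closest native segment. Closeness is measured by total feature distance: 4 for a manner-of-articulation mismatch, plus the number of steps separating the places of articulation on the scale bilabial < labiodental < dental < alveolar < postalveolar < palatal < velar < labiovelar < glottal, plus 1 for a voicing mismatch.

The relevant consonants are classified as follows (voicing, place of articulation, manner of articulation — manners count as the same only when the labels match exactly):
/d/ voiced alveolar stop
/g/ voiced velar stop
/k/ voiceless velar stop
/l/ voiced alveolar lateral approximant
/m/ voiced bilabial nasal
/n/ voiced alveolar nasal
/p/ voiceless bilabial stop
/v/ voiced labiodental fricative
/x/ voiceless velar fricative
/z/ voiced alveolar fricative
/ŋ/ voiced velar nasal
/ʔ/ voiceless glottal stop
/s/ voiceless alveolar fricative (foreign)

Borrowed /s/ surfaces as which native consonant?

/z/ is closest: same manner (fricative), place distance 0 (alveolar→alveolar), voicing differs (+1); total 1. Next closest is /v/ at distance 3.

z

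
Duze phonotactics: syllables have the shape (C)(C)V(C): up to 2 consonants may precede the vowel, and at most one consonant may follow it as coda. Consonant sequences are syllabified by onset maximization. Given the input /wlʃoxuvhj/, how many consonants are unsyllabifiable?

3

Under (C)(C)V(C), the unsyllabifiable consonants are /w/, /h/, /j/ (at most one coda consonant is licensed; onsets may contain at most 2 consonants).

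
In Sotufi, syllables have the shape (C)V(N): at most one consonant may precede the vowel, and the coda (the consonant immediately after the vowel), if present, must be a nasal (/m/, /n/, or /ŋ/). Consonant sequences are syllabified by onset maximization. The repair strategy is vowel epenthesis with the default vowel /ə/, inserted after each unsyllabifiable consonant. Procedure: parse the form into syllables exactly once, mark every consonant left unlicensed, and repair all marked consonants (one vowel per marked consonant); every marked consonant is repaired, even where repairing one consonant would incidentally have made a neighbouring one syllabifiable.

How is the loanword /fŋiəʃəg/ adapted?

fəŋiəʃəgə

Under (C)V(N), the unsyllabifiable consonants are /f/, /g/ (only a nasal (/m/, /n/, or /ŋ/) is licensed in coda position; onsets are limited to one consonant).
Epenthesis after each stranded consonant: /f/ → /fə/, /g/ → /gə/.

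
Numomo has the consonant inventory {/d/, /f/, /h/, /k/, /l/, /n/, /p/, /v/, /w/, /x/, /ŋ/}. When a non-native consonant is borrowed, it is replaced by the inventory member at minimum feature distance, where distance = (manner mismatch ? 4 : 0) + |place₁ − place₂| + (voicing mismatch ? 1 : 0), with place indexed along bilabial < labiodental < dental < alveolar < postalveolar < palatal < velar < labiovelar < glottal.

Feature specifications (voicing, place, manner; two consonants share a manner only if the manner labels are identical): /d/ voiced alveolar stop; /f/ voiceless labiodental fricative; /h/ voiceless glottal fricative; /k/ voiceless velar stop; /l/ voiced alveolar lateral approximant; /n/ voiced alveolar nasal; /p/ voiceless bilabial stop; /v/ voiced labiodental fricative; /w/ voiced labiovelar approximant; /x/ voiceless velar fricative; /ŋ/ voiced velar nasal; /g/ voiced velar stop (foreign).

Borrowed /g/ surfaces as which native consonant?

/k/ is closest: same manner (stop), place distance 0 (velar→velar), voicing differs (+1); total 1. Next closest is /d/ at distance 3.

k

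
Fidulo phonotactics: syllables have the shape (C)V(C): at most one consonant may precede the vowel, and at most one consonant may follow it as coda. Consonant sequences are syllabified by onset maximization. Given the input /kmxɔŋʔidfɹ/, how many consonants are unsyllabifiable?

The consonants /k/, /m/, /f/, /ɹ/ cannot be parsed into a legal (C)V(C) syllable (at most one coda consonant is licensed; onsets are limited to one consonant).

4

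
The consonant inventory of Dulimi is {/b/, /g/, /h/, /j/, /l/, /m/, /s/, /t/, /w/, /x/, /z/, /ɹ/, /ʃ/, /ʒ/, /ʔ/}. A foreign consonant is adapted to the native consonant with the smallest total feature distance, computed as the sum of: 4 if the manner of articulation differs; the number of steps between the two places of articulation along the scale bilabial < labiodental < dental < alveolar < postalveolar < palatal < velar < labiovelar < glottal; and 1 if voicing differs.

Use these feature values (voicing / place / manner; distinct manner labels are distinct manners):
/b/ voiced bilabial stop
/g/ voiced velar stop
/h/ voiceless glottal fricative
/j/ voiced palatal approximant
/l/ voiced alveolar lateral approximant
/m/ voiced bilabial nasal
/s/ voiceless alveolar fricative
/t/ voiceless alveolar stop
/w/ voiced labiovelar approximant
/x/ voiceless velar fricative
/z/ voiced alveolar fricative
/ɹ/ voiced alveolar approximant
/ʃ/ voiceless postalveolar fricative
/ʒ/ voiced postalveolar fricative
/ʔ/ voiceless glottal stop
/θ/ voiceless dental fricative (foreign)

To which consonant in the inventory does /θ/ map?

/s/ is closest: same manner (fricative), place distance 1 (dental→alveolar), same voicing; total 1. Next closest is /z/ at distance 2.

s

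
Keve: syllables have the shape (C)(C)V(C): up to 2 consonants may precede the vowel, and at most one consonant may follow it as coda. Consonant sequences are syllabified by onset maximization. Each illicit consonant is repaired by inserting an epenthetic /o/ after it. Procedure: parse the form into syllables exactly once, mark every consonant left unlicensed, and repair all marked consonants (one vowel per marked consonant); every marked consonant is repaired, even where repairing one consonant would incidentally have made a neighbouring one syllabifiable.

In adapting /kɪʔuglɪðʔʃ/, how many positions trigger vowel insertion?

The unsyllabifiable consonants are /ʔ/, /ʃ/; each receives one epenthetic vowel.

2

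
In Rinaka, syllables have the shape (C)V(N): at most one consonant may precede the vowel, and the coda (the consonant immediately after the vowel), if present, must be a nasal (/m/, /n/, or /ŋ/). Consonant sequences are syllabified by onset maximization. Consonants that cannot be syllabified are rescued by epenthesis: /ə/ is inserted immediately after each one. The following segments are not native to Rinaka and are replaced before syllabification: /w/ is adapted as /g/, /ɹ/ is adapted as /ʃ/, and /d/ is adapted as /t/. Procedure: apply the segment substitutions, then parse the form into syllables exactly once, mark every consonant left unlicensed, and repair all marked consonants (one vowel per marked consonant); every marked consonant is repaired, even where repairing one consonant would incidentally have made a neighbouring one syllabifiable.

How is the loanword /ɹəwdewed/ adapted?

ʃəgətegetə

Substitution: /ɹ/ → /ʃ/, /w/ → /g/, /d/ → /t/, giving /ʃəgteget/.
Syllabifying with onset maximization leaves /g/, /t/ stranded (only a nasal (/m/, /n/, or /ŋ/) is licensed in coda position; onsets are limited to one consonant).
Each unlicensed consonant becomes the onset of a new syllable: /g/ → /gə/, /t/ → /tə/.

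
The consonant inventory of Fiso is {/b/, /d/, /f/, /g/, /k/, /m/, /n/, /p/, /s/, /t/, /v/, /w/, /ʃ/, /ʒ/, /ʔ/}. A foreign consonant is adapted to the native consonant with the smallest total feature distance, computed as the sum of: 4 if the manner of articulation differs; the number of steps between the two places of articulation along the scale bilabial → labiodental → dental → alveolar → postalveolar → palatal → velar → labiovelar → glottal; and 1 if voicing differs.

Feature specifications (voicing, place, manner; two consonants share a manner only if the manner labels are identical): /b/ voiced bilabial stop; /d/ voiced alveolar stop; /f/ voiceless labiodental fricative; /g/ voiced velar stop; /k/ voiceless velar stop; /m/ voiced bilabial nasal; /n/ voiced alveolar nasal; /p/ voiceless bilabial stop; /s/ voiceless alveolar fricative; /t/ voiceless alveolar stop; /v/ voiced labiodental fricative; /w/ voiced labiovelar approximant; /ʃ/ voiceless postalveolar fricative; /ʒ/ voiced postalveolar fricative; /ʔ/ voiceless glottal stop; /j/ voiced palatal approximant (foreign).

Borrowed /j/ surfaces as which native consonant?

/w/ is closest: same manner (approximant), place distance 2 (palatal→labiovelar), same voicing; total 2. Next closest is /g/ at distance 5.

w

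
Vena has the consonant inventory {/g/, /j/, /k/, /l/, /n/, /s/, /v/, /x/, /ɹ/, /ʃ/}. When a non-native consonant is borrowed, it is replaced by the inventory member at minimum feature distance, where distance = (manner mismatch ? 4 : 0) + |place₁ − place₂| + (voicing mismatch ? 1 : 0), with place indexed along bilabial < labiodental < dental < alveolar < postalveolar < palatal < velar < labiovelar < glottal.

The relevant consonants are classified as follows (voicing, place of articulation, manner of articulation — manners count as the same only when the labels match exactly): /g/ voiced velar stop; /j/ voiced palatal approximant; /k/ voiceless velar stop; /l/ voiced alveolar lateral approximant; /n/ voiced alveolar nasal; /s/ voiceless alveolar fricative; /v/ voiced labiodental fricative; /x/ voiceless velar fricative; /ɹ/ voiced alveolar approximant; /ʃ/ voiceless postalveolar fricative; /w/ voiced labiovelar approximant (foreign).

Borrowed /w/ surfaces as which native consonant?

/j/ is closest: same manner (approximant), place distance 2 (labiovelar→palatal), same voicing; total 2. Next closest is /ɹ/ at distance 4.

j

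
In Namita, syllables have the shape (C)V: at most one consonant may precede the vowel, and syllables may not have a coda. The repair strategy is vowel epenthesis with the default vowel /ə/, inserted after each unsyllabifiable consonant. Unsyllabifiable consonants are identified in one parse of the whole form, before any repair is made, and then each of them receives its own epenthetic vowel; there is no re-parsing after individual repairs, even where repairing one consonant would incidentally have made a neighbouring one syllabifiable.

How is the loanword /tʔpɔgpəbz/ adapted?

Under (C)V, the unsyllabifiable consonants are /t/, /ʔ/, /g/, /b/, /z/ (no codas are permitted; onsets are limited to one consonant).
Inserting the epenthetic vowel yields /t/ → /tə/, /ʔ/ → /ʔə/, /g/ → /gə/, /b/ → /bə/, /z/ → /zə/.

təʔəpɔgəpəbəzə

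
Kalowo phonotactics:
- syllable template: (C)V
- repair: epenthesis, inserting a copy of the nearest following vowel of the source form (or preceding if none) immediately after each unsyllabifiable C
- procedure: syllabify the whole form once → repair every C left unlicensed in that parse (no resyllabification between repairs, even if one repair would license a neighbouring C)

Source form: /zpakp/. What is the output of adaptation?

zapakapa

The consonants /z/, /k/, /p/ cannot be parsed into a legal (C)V syllable (no codas are permitted; onsets are limited to one consonant).
Each unlicensed consonant becomes the onset of a new syllable: /z/ → /za/, /k/ → /ka/, /p/ → /pa/.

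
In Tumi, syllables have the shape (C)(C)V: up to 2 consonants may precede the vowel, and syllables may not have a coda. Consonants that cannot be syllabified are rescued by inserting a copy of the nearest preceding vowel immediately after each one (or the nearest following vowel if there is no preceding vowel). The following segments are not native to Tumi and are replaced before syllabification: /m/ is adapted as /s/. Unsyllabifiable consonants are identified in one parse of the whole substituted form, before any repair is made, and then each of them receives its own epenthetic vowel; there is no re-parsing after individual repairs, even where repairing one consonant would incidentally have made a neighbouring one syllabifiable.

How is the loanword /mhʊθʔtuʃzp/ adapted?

Substitution: /m/ → /s/, giving /shʊθʔtuʃzp/.
Under (C)(C)V, the unsyllabifiable consonants are /θ/, /ʃ/, /z/, /p/ (no codas are permitted; onsets may contain at most 2 consonants).
Inserting the epenthetic vowel yields /θ/ → /θʊ/, /ʃ/ → /ʃu/, /z/ → /zu/, /p/ → /pu/.

shʊθʊʔtuʃuzupu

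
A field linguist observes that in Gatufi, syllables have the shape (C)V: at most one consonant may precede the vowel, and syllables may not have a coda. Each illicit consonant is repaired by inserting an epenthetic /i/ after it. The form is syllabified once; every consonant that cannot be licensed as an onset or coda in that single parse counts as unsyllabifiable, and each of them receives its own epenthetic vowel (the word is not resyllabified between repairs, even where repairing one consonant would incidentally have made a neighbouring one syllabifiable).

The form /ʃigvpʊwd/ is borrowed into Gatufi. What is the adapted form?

ʃigivipʊwidi

The consonants /g/, /v/, /w/, /d/ cannot be parsed into a legal (C)V syllable (no codas are permitted; onsets are limited to one consonant).
Each unlicensed consonant becomes the onset of a new syllable: /g/ → /gi/, /v/ → /vi/, /w/ → /wi/, /d/ → /di/.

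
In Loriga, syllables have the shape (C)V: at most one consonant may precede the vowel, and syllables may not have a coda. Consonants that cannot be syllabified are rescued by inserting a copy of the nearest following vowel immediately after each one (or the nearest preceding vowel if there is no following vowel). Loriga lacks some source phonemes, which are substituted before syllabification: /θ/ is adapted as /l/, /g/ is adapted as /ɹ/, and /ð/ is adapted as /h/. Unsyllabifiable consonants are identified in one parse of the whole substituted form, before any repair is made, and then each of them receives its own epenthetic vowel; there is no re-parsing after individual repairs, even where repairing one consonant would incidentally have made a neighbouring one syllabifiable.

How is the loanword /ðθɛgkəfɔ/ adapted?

hɛlɛɹəkəfɔ

Substitution: /ð/ → /h/, /θ/ → /l/, /g/ → /ɹ/, giving /hlɛɹkəfɔ/.
Under (C)V, the unsyllabifiable consonants are /h/, /ɹ/ (no codas are permitted; onsets are limited to one consonant).
Inserting the epenthetic vowel yields /h/ → /hɛ/, /ɹ/ → /ɹə/.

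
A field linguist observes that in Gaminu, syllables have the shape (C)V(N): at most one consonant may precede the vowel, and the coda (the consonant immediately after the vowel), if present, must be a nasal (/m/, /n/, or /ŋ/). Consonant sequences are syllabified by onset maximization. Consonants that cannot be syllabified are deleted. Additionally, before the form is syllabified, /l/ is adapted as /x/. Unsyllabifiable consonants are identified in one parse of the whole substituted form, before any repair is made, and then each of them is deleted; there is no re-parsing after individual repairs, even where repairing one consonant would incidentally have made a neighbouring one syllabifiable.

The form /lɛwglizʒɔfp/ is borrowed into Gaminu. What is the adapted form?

xɛxiʒɔ

Substitution: /l/ → /x/, giving /xɛwgxizʒɔfp/.
Syllabifying with onset maximization leaves /w/, /g/, /z/, /f/, /p/ stranded (only a nasal (/m/, /n/, or /ŋ/) is licensed in coda position; onsets are limited to one consonant).
Deletion applies to /w/, /g/, /z/, /f/, /p/.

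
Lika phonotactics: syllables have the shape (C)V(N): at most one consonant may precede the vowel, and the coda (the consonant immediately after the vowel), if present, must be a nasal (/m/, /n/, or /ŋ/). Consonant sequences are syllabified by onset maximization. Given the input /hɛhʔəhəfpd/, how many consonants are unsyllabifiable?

The consonants /h/, /f/, /p/, /d/ cannot be parsed into a legal (C)V(N) syllable (only a nasal (/m/, /n/, or /ŋ/) is licensed in coda position; onsets are limited to one consonant).

4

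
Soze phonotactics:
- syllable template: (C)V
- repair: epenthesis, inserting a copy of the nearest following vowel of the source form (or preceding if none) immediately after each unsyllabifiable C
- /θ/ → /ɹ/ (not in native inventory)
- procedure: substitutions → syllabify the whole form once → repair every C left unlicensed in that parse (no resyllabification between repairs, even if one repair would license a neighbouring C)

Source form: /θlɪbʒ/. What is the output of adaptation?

ɹɪlɪbɪʒɪ

Substitution: /θ/ → /ɹ/, giving /ɹlɪbʒ/.
Under (C)V, the unsyllabifiable consonants are /ɹ/, /b/, /ʒ/ (no codas are permitted; onsets are limited to one consonant).
Each unlicensed consonant becomes the onset of a new syllable: /ɹ/ → /ɹɪ/, /b/ → /bɪ/, /ʒ/ → /ʒɪ/.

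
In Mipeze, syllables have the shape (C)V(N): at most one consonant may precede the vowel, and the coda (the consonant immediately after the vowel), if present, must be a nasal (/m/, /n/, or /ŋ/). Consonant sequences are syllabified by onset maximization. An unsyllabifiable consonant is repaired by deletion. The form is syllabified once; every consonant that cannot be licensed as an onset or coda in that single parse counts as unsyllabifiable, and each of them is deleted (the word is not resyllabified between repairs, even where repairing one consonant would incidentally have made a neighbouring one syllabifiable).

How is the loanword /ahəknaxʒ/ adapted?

ahəna

Under (C)V(N), the unsyllabifiable consonants are /k/, /x/, /ʒ/ (only a nasal (/m/, /n/, or /ŋ/) is licensed in coda position; onsets are limited to one consonant).
Deleting the stranded consonants removes /k/, /x/, /ʒ/.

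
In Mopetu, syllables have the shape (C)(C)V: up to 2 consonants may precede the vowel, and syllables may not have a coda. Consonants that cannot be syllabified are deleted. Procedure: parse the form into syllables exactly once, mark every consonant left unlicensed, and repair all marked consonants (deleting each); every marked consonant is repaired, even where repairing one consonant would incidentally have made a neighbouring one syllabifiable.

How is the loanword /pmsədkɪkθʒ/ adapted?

Syllabifying with onset maximization leaves /p/, /k/, /θ/, /ʒ/ stranded (no codas are permitted; onsets may contain at most 2 consonants).
Deleting the stranded consonants removes /p/, /k/, /θ/, /ʒ/.

msədkɪ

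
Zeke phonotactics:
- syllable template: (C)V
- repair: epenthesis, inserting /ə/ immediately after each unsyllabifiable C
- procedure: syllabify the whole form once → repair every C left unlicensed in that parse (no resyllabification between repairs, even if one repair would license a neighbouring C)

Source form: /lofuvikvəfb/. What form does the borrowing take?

lofuvikəvəfəbə

Syllabifying with onset maximization leaves /k/, /f/, /b/ stranded (no codas are permitted; onsets are limited to one consonant).
Each unlicensed consonant becomes the onset of a new syllable: /k/ → /kə/, /f/ → /fə/, /b/ → /bə/.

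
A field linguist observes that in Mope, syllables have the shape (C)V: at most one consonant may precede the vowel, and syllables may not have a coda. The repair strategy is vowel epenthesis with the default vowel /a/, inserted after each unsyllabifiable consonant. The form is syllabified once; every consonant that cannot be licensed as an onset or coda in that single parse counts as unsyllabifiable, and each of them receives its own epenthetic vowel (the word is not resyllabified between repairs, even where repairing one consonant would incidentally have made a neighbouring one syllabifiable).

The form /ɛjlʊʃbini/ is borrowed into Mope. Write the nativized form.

ɛjalʊʃabini

The consonants /j/, /ʃ/ cannot be parsed into a legal (C)V syllable (no codas are permitted; onsets are limited to one consonant).
Each unlicensed consonant becomes the onset of a new syllable: /j/ → /ja/, /ʃ/ → /ʃa/.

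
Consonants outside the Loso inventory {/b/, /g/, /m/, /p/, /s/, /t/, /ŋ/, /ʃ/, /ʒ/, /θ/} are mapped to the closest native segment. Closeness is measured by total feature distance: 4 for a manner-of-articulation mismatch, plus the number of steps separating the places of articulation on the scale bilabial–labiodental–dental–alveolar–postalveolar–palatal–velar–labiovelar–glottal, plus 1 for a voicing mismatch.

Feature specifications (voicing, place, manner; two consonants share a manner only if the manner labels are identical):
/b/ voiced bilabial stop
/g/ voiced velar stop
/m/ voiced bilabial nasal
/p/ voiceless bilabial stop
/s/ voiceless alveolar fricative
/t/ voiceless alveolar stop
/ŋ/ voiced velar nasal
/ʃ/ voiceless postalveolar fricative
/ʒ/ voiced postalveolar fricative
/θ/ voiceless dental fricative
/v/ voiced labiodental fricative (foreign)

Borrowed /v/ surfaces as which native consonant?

/θ/ is closest: same manner (fricative), place distance 1 (labiodental→dental), voicing differs (+1); total 2. Next closest is /s/ at distance 3.

θ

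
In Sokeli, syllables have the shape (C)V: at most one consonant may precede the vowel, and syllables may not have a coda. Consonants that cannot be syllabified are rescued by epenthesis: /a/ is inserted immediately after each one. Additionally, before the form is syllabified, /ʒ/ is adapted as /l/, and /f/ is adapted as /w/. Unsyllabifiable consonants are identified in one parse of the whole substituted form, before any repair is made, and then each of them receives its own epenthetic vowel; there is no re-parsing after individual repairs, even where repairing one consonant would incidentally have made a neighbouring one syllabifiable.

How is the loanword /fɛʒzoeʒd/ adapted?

Substitution: /f/ → /w/, /ʒ/ → /l/, giving /wɛlzoeld/.
The consonants /l/, /l/, /d/ cannot be parsed into a legal (C)V syllable (no codas are permitted; onsets are limited to one consonant).
Inserting the epenthetic vowel yields /l/ → /la/, /l/ → /la/, /d/ → /da/.

wɛlazoelada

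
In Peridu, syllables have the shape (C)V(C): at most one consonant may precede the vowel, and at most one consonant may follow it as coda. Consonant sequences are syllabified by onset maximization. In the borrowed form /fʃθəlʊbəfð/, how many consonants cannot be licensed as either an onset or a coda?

3

Syllabifying with onset maximization leaves /f/, /ʃ/, /ð/ stranded (at most one coda consonant is licensed; onsets are limited to one consonant).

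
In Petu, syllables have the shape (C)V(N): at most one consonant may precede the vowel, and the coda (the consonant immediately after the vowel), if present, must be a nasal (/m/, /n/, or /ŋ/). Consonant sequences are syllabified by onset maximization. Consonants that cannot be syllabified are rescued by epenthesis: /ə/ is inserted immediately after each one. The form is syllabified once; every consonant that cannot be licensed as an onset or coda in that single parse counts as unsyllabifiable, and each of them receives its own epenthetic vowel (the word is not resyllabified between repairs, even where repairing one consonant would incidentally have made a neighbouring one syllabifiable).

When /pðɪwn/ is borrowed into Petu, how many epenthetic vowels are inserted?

3

The unsyllabifiable consonants are /p/, /w/, /n/; each receives one epenthetic vowel.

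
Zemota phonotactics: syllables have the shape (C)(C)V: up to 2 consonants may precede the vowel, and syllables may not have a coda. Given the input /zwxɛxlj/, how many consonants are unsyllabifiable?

Under (C)(C)V, the unsyllabifiable consonants are /z/, /x/, /l/, /j/ (no codas are permitted; onsets may contain at most 2 consonants).

4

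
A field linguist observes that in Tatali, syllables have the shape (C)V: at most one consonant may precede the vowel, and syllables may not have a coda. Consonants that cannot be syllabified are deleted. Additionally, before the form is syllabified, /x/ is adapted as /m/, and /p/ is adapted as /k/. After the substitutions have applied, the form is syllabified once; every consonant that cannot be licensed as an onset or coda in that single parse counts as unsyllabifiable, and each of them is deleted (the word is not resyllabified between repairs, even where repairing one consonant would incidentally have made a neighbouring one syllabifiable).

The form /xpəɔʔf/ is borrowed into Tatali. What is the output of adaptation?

kəɔ

Substitution: /x/ → /m/, /p/ → /k/, giving /mkəɔʔf/.
Under (C)V, the unsyllabifiable consonants are /m/, /ʔ/, /f/ (no codas are permitted; onsets are limited to one consonant).
Each unlicensed consonant is deleted: /m/, /ʔ/, /f/.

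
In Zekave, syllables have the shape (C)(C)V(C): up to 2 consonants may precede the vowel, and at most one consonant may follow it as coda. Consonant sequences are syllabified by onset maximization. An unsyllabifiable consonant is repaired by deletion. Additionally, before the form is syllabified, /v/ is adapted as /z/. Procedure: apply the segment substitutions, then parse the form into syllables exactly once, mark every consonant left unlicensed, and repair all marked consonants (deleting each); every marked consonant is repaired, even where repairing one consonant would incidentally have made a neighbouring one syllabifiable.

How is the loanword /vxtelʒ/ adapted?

xtel

Substitution: /v/ → /z/, giving /zxtelʒ/.
Syllabifying with onset maximization leaves /z/, /ʒ/ stranded (at most one coda consonant is licensed; onsets may contain at most 2 consonants).
Deleting the stranded consonants removes /z/, /ʒ/.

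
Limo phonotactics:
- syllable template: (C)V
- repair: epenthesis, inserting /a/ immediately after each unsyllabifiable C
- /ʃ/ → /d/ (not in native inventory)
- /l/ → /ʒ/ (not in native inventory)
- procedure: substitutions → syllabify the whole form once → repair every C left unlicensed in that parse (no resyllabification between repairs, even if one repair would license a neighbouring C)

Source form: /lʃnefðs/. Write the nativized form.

ʒadanefaðasa

Substitution: /l/ → /ʒ/, /ʃ/ → /d/, giving /ʒdnefðs/.
Syllabifying with onset maximization leaves /ʒ/, /d/, /f/, /ð/, /s/ stranded (no codas are permitted; onsets are limited to one consonant).
Inserting the epenthetic vowel yields /ʒ/ → /ʒa/, /d/ → /da/, /f/ → /fa/, /ð/ → /ða/, /s/ → /sa/.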